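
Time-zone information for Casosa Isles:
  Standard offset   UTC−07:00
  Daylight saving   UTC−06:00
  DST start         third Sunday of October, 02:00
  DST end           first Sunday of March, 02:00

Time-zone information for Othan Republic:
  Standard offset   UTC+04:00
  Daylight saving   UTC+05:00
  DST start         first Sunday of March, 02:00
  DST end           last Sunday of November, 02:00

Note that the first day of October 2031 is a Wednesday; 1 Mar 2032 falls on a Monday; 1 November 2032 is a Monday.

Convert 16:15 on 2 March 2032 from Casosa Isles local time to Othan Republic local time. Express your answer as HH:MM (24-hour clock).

1 October 2031 is a Wednesday, so the first Sunday is October 5 and the third is October 19.
1 March 2032 is a Monday, so the first Sunday is March 7.
2 March 2032 falls between 19 October 2031 and 7 March 2032, so daylight saving is in effect and Casosa Isles is at UTC−06:00.
16:15 Casosa Isles + 6h = 22:15 UTC.
1 March 2032 is a Monday, so the first Sunday is March 7.
1 November 2032 is a Monday, so Sundays fall on 7, 14, 21, 28; the last is November 28.
At the standard offset (UTC+04:00), 22:15 UTC + 4h = 02:15 Othan Republic standard time (rolling into the next day, 3 March 2032).
The standard-time date in Othan Republic, 3 March 2032, is outside the daylight-saving period (7 March – 28 November), so Othan Republic is on standard time, UTC+04:00.
22:15 UTC + 4h = 02:15 Othan Republic (rolling into the next day, 3 March 2032).

02:15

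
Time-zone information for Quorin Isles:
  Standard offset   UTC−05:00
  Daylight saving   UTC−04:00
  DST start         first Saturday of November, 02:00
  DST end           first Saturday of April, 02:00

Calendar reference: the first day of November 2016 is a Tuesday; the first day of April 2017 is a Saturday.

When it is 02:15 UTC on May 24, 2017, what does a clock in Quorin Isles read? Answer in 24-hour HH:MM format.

1 November 2016 is a Tuesday, so the first Saturday is November 5.
1 April 2017 is a Saturday, so the first Saturday is April 1.
At the standard offset (UTC−05:00), 02:15 UTC − 5h = 21:15 Quorin Isles standard time (rolling into the previous day, 23 May 2017).
The standard-time date in Quorin Isles, May 23, 2017, is outside the daylight-saving period (5 November 2016 – 1 April 2017), so Quorin Isles is on standard time, UTC−05:00.
02:15 UTC − 5h = 21:15 local (rolling into the previous day, 23 May 2017).

21:15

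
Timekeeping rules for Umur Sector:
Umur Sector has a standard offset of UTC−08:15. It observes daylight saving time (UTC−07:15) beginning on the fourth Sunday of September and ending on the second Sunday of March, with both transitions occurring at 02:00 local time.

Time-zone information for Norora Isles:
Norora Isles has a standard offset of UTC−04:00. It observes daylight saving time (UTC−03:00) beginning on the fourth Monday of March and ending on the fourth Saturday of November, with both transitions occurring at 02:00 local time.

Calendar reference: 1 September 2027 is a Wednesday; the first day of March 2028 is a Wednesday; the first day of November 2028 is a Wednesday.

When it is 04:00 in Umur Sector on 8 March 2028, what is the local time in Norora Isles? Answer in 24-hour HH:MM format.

1 September 2027 is a Wednesday, so the first Sunday is September 5 and the fourth is September 26.
1 March 2028 is a Wednesday, so the first Sunday is March 5 and the second is March 12.
8 March 2028 falls between 26 September 2027 and 12 March 2028, so daylight saving is in effect and Umur Sector is at UTC−07:15.
04:00 Umur Sector + 7h15m = 11:15 UTC.
1 March 2028 is a Wednesday, so the first Monday is March 6 and the fourth is March 27.
1 November 2028 is a Wednesday, so the first Saturday is November 4 and the fourth is November 25.
At the standard offset (UTC−04:00), 11:15 UTC − 4h = 07:15 Norora Isles standard time.
Daylight saving runs 27 March – 25 November; the standard-time date in Norora Isles, 8 March 2028, is outside that window, so Norora Isles is on standard time at UTC−04:00.
11:15 UTC − 4h = 07:15 Norora Isles.

07:15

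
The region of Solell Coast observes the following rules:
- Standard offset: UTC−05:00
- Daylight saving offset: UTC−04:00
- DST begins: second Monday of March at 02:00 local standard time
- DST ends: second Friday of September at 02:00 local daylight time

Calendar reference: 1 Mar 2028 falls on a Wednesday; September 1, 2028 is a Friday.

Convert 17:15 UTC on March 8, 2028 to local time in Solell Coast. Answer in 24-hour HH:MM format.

12:15

1 March 2028 is a Wednesday, so the first Monday is March 6 and the second is March 13.
1 September 2028 is a Friday, so the first Friday is September 1 and the second is September 8.
At the standard offset (UTC−05:00), 17:15 UTC − 5h = 12:15 Solell Coast standard time.
The standard-time date in Solell Coast, March 8, 2028, does not fall between 13 March and 8 September, so daylight saving is not in effect and Solell Coast is at UTC−05:00.
17:15 UTC − 5h = 12:15 local.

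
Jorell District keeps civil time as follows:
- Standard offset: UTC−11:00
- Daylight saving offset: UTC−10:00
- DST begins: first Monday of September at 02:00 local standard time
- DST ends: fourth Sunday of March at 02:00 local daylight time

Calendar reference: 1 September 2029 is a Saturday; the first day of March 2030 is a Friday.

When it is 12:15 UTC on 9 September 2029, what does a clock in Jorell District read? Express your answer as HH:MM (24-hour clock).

02:15

1 September 2029 is a Saturday, so the first Monday is September 3.
1 March 2030 is a Friday, so the first Sunday is March 3 and the fourth is March 24.
At the standard offset (UTC−11:00), 12:15 UTC − 11h = 01:15 Jorell District standard time.
The standard-time date in Jorell District, 9 September 2029, falls between 3 September 2029 and 24 March 2030, so daylight saving is in effect and Jorell District is at UTC−10:00.
12:15 UTC − 10h = 02:15 local.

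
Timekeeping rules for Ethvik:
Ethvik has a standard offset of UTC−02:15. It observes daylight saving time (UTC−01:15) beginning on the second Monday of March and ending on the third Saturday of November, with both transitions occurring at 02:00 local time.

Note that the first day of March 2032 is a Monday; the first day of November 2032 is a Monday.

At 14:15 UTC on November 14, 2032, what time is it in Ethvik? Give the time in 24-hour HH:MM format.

1 March 2032 is a Monday, so the first Monday is March 1 and the second is March 8.
1 November 2032 is a Monday, so the first Saturday is November 6 and the third is November 20.
At the standard offset (UTC−02:15), 14:15 UTC − 2h15m = 12:00 Ethvik standard time.
The standard-time date in Ethvik, November 14, 2032, lies within the daylight-saving period (8 March – 20 November), so Ethvik is on daylight time, UTC−01:15.
14:15 UTC − 1h15m = 13:00 local.

13:00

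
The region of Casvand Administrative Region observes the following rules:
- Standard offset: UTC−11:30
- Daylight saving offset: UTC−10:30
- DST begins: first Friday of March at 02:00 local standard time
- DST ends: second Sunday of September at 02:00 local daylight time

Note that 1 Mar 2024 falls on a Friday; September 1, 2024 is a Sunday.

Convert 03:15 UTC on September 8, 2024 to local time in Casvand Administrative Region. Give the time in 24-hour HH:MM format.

1 March 2024 is a Friday, so the first Friday is March 1.
1 September 2024 is a Sunday, so the first Sunday is September 1 and the second is September 8.
At the standard offset (UTC−11:30), 03:15 UTC − 11h30m = 15:45 Casvand Administrative Region standard time (rolling into the previous day, 7 September 2024).
Daylight saving runs 1 March – 8 September; the standard-time date in Casvand Administrative Region, September 7, 2024, is inside that window, so Casvand Administrative Region is at UTC−10:30.
03:15 UTC − 10h30m = 16:45 local (rolling into the previous day, 7 September 2024).

16:45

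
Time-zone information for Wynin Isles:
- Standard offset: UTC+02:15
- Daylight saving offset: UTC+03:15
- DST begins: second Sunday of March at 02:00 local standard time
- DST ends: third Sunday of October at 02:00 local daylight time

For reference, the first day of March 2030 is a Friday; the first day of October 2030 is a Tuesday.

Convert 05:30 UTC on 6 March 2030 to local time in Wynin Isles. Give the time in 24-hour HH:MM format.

07:45

1 March 2030 is a Friday, so the first Sunday is March 3 and the second is March 10.
1 October 2030 is a Tuesday, so the first Sunday is October 6 and the third is October 20.
At the standard offset (UTC+02:15), 05:30 UTC + 2h15m = 07:45 Wynin Isles standard time.
The standard-time date in Wynin Isles, 6 March 2030, is outside the daylight-saving period (10 March – 20 October), so Wynin Isles is on standard time, UTC+02:15.
05:30 UTC + 2h15m = 07:45 local.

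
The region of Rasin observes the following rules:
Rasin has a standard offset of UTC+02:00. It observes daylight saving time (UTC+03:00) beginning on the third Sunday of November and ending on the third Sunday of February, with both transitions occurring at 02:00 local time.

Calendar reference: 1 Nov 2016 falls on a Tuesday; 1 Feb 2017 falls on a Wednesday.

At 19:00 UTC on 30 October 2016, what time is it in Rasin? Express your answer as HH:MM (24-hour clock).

21:00

1 November 2016 is a Tuesday, so the first Sunday is November 6 and the third is November 20.
1 February 2017 is a Wednesday, so the first Sunday is February 5 and the third is February 19.
At the standard offset (UTC+02:00), 19:00 UTC + 2h = 21:00 Rasin standard time.
The standard-time date in Rasin, 30 October 2016, does not fall between 20 November 2016 and 19 February 2017, so daylight saving is not in effect and Rasin is at UTC+02:00.
19:00 UTC + 2h = 21:00 local.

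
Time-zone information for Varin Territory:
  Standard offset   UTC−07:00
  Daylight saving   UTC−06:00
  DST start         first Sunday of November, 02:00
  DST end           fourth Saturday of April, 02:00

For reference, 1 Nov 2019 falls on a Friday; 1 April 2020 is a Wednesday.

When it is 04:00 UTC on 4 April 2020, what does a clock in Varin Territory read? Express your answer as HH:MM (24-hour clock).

1 November 2019 is a Friday, so the first Sunday is November 3.
1 April 2020 is a Wednesday, so the first Saturday is April 4 and the fourth is April 25.
At the standard offset (UTC−07:00), 04:00 UTC − 7h = 21:00 Varin Territory standard time (rolling into the previous day, 3 April 2020).
The standard-time date in Varin Territory, 3 April 2020, falls between 3 November 2019 and 25 April 2020, so daylight saving is in effect and Varin Territory is at UTC−06:00.
04:00 UTC − 6h = 22:00 local (rolling into the previous day, 3 April 2020).

22:00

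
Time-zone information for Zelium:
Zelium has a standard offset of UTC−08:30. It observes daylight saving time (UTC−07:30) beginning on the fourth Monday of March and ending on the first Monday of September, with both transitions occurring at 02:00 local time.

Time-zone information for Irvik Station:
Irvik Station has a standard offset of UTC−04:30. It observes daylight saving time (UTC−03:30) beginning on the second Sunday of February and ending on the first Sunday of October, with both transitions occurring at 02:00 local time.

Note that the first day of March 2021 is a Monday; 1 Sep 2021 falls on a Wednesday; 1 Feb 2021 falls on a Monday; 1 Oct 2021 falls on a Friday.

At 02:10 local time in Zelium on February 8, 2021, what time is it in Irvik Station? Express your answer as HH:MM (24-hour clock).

06:10

1 March 2021 is a Monday, so the first Monday is March 1 and the fourth is March 22.
1 September 2021 is a Wednesday, so the first Monday is September 6.
February 8, 2021 is outside the daylight-saving period (22 March – 6 September), so Zelium is on standard time, UTC−08:30.
02:10 Zelium + 8h30m = 10:40 UTC.
1 February 2021 is a Monday, so the first Sunday is February 7 and the second is February 14.
1 October 2021 is a Friday, so the first Sunday is October 3.
At the standard offset (UTC−04:30), 10:40 UTC − 4h30m = 06:10 Irvik Station standard time.
Daylight saving runs 14 February – 3 October; the standard-time date in Irvik Station, February 8, 2021, is outside that window, so Irvik Station is on standard time at UTC−04:30.
10:40 UTC − 4h30m = 06:10 Irvik Station.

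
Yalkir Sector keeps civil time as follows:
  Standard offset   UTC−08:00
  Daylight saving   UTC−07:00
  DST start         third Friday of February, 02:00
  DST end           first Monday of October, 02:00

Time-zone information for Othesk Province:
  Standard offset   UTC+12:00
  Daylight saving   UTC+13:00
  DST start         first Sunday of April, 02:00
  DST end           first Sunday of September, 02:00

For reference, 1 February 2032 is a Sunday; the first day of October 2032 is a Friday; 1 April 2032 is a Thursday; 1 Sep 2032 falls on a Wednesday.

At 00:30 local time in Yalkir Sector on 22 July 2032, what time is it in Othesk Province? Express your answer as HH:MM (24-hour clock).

1 February 2032 is a Sunday, so the first Friday is February 6 and the third is February 20.
1 October 2032 is a Friday, so the first Monday is October 4.
22 July 2032 lies within the daylight-saving period (20 February – 4 October), so Yalkir Sector is on daylight time, UTC−07:00.
00:30 Yalkir Sector + 7h = 07:30 UTC.
1 April 2032 is a Thursday, so the first Sunday is April 4.
1 September 2032 is a Wednesday, so the first Sunday is September 5.
At the standard offset (UTC+12:00), 07:30 UTC + 12h = 19:30 Othesk Province standard time.
The standard-time date in Othesk Province, 22 July 2032, lies within the daylight-saving period (4 April – 5 September), so Othesk Province is on daylight time, UTC+13:00.
07:30 UTC + 13h = 20:30 Othesk Province.

20:30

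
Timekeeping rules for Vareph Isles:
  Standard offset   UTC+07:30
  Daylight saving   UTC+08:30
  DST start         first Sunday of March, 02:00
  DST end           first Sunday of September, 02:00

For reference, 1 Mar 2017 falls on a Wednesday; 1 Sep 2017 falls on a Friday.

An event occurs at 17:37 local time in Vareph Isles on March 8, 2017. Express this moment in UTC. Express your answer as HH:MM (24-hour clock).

1 March 2017 is a Wednesday, so the first Sunday is March 5.
1 September 2017 is a Friday, so the first Sunday is September 3.
Daylight saving runs 5 March – 3 September; March 8, 2017 is inside that window, so Vareph Isles is at UTC+08:30.
17:37 local − 8h30m = 09:07 UTC.

09:07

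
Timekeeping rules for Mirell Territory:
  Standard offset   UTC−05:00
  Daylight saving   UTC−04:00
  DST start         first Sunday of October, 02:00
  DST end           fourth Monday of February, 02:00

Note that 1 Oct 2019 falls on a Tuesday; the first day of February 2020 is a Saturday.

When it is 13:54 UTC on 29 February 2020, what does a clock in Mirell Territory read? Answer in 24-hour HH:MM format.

1 October 2019 is a Tuesday, so the first Sunday is October 6.
1 February 2020 is a Saturday, so the first Monday is February 3 and the fourth is February 24.
At the standard offset (UTC−05:00), 13:54 UTC − 5h = 08:54 Mirell Territory standard time.
Daylight saving runs 6 October 2019 – 24 February 2020; the standard-time date in Mirell Territory, 29 February 2020, is outside that window, so Mirell Territory is on standard time at UTC−05:00.
13:54 UTC − 5h = 08:54 local.

08:54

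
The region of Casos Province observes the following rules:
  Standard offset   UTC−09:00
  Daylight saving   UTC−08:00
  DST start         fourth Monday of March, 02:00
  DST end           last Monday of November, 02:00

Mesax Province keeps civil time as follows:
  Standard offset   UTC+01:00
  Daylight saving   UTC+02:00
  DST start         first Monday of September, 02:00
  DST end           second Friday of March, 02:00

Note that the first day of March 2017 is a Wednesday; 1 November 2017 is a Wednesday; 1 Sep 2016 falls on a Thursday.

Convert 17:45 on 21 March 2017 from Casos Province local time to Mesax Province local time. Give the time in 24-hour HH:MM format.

1 March 2017 is a Wednesday, so the first Monday is March 6 and the fourth is March 27.
1 November 2017 is a Wednesday, so Mondays fall on 6, 13, 20, 27; the last is November 27.
21 March 2017 does not fall between 27 March and 27 November, so daylight saving is not in effect and Casos Province is at UTC−09:00.
17:45 Casos Province + 9h = 02:45 UTC (rolling into the next day, 22 March 2017).
1 September 2016 is a Thursday, so the first Monday is September 5.
1 March 2017 is a Wednesday, so the first Friday is March 3 and the second is March 10.
At the standard offset (UTC+01:00), 02:45 UTC + 1h = 03:45 Mesax Province standard time.
Daylight saving runs 5 September 2016 – 10 March 2017; the standard-time date in Mesax Province, 22 March 2017, is outside that window, so Mesax Province is on standard time at UTC+01:00.
02:45 UTC + 1h = 03:45 Mesax Province.

03:45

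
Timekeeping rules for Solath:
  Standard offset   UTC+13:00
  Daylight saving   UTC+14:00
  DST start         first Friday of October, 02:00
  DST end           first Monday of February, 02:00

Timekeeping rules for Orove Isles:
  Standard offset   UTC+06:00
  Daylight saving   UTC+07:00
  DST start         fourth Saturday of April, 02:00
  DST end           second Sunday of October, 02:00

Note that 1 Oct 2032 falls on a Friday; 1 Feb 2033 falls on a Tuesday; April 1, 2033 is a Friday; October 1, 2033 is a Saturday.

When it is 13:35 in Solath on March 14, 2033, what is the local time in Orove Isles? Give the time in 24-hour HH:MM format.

1 October 2032 is a Friday, so the first Friday is October 1.
1 February 2033 is a Tuesday, so the first Monday is February 7.
Daylight saving runs 1 October 2032 – 7 February 2033; March 14, 2033 is outside that window, so Solath is on standard time at UTC+13:00.
13:35 Solath − 13h = 00:35 UTC.
1 April 2033 is a Friday, so the first Saturday is April 2 and the fourth is April 23.
1 October 2033 is a Saturday, so the first Sunday is October 2 and the second is October 9.
At the standard offset (UTC+06:00), 00:35 UTC + 6h = 06:35 Orove Isles standard time.
The standard-time date in Orove Isles, March 14, 2033, does not fall between 23 April and 9 October, so daylight saving is not in effect and Orove Isles is at UTC+06:00.
00:35 UTC + 6h = 06:35 Orove Isles.

06:35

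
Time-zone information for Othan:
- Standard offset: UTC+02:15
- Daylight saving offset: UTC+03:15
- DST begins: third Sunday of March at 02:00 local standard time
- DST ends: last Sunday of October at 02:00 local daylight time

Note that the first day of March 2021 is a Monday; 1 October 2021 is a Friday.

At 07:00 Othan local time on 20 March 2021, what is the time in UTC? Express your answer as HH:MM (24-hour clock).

1 March 2021 is a Monday, so the first Sunday is March 7 and the third is March 21.
1 October 2021 is a Friday, so Sundays fall on 3, 10, 17, 24, 31; the last is October 31.
Daylight saving runs 21 March – 31 October; 20 March 2021 is outside that window, so Othan is on standard time at UTC+02:15.
07:00 local − 2h15m = 04:45 UTC.

04:45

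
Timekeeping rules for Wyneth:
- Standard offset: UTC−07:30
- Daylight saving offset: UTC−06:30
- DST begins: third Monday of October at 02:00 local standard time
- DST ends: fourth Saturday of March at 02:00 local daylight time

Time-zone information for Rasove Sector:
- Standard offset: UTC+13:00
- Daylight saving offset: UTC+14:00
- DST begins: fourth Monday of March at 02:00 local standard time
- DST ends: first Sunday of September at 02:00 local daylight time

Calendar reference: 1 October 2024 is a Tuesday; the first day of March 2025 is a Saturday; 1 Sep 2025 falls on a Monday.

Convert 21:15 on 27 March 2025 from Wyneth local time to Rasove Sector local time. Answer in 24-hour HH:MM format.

1 October 2024 is a Tuesday, so the first Monday is October 7 and the third is October 21.
1 March 2025 is a Saturday, so the first Saturday is March 1 and the fourth is March 22.
Daylight saving runs 21 October 2024 – 22 March 2025; 27 March 2025 is outside that window, so Wyneth is on standard time at UTC−07:30.
21:15 Wyneth + 7h30m = 04:45 UTC (rolling into the next day, 28 March 2025).
1 March 2025 is a Saturday, so the first Monday is March 3 and the fourth is March 24.
1 September 2025 is a Monday, so the first Sunday is September 7.
At the standard offset (UTC+13:00), 04:45 UTC + 13h = 17:45 Rasove Sector standard time.
Daylight saving runs 24 March – 7 September; the standard-time date in Rasove Sector, 28 March 2025, is inside that window, so Rasove Sector is at UTC+14:00.
04:45 UTC + 14h = 18:45 Rasove Sector.

18:45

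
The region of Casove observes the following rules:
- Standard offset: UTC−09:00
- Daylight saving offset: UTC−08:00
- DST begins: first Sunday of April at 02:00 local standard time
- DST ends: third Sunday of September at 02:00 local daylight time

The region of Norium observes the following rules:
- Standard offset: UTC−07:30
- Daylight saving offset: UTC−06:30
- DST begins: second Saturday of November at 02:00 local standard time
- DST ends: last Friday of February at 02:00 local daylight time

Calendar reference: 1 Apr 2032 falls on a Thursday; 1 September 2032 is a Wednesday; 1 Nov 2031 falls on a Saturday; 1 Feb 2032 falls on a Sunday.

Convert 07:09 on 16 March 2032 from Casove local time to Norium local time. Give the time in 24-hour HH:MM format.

1 April 2032 is a Thursday, so the first Sunday is April 4.
1 September 2032 is a Wednesday, so the first Sunday is September 5 and the third is September 19.
16 March 2032 does not fall between 4 April and 19 September, so daylight saving is not in effect and Casove is at UTC−09:00.
07:09 Casove + 9h = 16:09 UTC.
1 November 2031 is a Saturday, so the first Saturday is November 1 and the second is November 8.
1 February 2032 is a Sunday, so Fridays fall on 6, 13, 20, 27; the last is February 27.
At the standard offset (UTC−07:30), 16:09 UTC − 7h30m = 08:39 Norium standard time.
Daylight saving runs 8 November 2031 – 27 February 2032; the standard-time date in Norium, 16 March 2032, is outside that window, so Norium is on standard time at UTC−07:30.
16:09 UTC − 7h30m = 08:39 Norium.

08:39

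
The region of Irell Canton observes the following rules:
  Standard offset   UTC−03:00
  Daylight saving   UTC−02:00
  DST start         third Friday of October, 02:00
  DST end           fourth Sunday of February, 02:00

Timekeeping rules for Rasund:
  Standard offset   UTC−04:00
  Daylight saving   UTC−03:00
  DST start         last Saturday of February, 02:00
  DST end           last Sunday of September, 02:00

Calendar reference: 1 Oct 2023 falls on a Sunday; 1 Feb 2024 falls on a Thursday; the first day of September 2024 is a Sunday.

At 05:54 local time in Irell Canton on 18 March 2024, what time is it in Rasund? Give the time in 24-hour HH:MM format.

05:54

1 October 2023 is a Sunday, so the first Friday is October 6 and the third is October 20.
1 February 2024 is a Thursday, so the first Sunday is February 4 and the fourth is February 25.
Daylight saving runs 20 October 2023 – 25 February 2024; 18 March 2024 is outside that window, so Irell Canton is on standard time at UTC−03:00.
05:54 Irell Canton + 3h = 08:54 UTC.
1 February 2024 is a Thursday, so Saturdays fall on 3, 10, 17, 24; the last is February 24.
1 September 2024 is a Sunday, so Sundays fall on 1, 8, 15, 22, 29; the last is September 29.
At the standard offset (UTC−04:00), 08:54 UTC − 4h = 04:54 Rasund standard time.
The standard-time date in Rasund, 18 March 2024, lies within the daylight-saving period (24 February – 29 September), so Rasund is on daylight time, UTC−03:00.
08:54 UTC − 3h = 05:54 Rasund.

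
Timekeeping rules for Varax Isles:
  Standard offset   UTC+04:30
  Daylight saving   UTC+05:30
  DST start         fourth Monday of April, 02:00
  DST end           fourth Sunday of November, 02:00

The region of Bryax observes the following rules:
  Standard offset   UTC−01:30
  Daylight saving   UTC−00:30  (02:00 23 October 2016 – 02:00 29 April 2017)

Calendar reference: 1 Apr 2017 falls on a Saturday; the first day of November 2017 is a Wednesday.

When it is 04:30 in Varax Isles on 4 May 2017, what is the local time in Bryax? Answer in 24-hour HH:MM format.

1 April 2017 is a Saturday, so the first Monday is April 3 and the fourth is April 24.
1 November 2017 is a Wednesday, so the first Sunday is November 5 and the fourth is November 26.
Daylight saving runs 24 April – 26 November; 4 May 2017 is inside that window, so Varax Isles is at UTC+05:30.
04:30 Varax Isles − 5h30m = 23:00 UTC (rolling into the previous day, 3 May 2017).
At the standard offset (UTC−01:30), 23:00 UTC − 1h30m = 21:30 Bryax standard time.
The standard-time date in Bryax, 3 May 2017, does not fall between 23 October 2016 and 29 April 2017, so daylight saving is not in effect and Bryax is at UTC−01:30.
23:00 UTC − 1h30m = 21:30 Bryax.

21:30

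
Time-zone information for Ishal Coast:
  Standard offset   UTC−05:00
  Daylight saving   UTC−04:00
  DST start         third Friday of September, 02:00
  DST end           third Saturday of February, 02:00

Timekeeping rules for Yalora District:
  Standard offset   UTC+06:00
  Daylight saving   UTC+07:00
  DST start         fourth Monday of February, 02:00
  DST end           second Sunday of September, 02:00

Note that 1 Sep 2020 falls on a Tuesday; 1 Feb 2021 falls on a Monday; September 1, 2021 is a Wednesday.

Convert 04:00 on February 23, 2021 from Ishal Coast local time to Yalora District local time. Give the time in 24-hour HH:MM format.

1 September 2020 is a Tuesday, so the first Friday is September 4 and the third is September 18.
1 February 2021 is a Monday, so the first Saturday is February 6 and the third is February 20.
February 23, 2021 is outside the daylight-saving period (18 September 2020 – 20 February 2021), so Ishal Coast is on standard time, UTC−05:00.
04:00 Ishal Coast + 5h = 09:00 UTC.
1 February 2021 is a Monday, so the first Monday is February 1 and the fourth is February 22.
1 September 2021 is a Wednesday, so the first Sunday is September 5 and the second is September 12.
At the standard offset (UTC+06:00), 09:00 UTC + 6h = 15:00 Yalora District standard time.
The standard-time date in Yalora District, February 23, 2021, lies within the daylight-saving period (22 February – 12 September), so Yalora District is on daylight time, UTC+07:00.
09:00 UTC + 7h = 16:00 Yalora District.

16:00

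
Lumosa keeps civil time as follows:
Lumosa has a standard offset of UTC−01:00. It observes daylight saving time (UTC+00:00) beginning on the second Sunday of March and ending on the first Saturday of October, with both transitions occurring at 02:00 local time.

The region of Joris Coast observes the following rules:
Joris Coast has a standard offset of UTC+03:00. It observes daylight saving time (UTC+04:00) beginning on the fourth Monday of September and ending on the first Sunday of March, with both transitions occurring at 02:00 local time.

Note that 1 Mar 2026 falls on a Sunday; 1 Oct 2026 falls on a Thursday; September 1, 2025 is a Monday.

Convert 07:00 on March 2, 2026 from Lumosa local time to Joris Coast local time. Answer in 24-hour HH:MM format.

11:00

1 March 2026 is a Sunday, so the first Sunday is March 1 and the second is March 8.
1 October 2026 is a Thursday, so the first Saturday is October 3.
Daylight saving runs 8 March – 3 October; March 2, 2026 is outside that window, so Lumosa is on standard time at UTC−01:00.
07:00 Lumosa + 1h = 08:00 UTC.
1 September 2025 is a Monday, so the first Monday is September 1 and the fourth is September 22.
1 March 2026 is a Sunday, so the first Sunday is March 1.
At the standard offset (UTC+03:00), 08:00 UTC + 3h = 11:00 Joris Coast standard time.
Daylight saving runs 22 September 2025 – 1 March 2026; the standard-time date in Joris Coast, March 2, 2026, is outside that window, so Joris Coast is on standard time at UTC+03:00.
08:00 UTC + 3h = 11:00 Joris Coast.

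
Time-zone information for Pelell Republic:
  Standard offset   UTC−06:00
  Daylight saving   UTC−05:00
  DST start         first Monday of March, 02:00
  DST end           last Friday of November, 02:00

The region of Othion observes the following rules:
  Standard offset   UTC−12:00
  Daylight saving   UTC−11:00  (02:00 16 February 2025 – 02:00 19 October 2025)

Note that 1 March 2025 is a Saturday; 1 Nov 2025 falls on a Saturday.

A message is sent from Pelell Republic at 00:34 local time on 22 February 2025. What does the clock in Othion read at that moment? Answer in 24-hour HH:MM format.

19:34

1 March 2025 is a Saturday, so the first Monday is March 3.
1 November 2025 is a Saturday, so Fridays fall on 7, 14, 21, 28; the last is November 28.
22 February 2025 does not fall between 3 March and 28 November, so daylight saving is not in effect and Pelell Republic is at UTC−06:00.
00:34 Pelell Republic + 6h = 06:34 UTC.
At the standard offset (UTC−12:00), 06:34 UTC − 12h = 18:34 Othion standard time (rolling into the previous day, 21 February 2025).
The standard-time date in Othion, 21 February 2025, lies within the daylight-saving period (16 February – 19 October), so Othion is on daylight time, UTC−11:00.
06:34 UTC − 11h = 19:34 Othion (rolling into the previous day, 21 February 2025).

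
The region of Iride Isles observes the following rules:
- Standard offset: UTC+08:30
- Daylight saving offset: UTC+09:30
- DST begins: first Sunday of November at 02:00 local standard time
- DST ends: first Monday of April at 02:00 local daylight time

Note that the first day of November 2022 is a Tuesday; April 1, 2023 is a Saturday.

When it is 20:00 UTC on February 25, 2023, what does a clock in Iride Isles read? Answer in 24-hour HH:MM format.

1 November 2022 is a Tuesday, so the first Sunday is November 6.
1 April 2023 is a Saturday, so the first Monday is April 3.
At the standard offset (UTC+08:30), 20:00 UTC + 8h30m = 04:30 Iride Isles standard time (rolling into the next day, 26 February 2023).
The standard-time date in Iride Isles, February 26, 2023, falls between 6 November 2022 and 3 April 2023, so daylight saving is in effect and Iride Isles is at UTC+09:30.
20:00 UTC + 9h30m = 05:30 local (rolling into the next day, 26 February 2023).

05:30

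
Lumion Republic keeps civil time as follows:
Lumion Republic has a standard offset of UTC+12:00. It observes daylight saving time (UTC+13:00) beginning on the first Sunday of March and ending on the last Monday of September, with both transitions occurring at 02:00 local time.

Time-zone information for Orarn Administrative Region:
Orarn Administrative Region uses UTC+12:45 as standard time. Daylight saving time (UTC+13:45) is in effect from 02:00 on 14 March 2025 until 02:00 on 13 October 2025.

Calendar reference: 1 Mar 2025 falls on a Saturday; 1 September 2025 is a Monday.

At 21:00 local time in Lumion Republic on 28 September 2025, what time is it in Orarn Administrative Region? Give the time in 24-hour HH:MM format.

1 March 2025 is a Saturday, so the first Sunday is March 2.
1 September 2025 is a Monday, so Mondays fall on 1, 8, 15, 22, 29; the last is September 29.
Daylight saving runs 2 March – 29 September; 28 September 2025 is inside that window, so Lumion Republic is at UTC+13:00.
21:00 Lumion Republic − 13h = 08:00 UTC.
At the standard offset (UTC+12:45), 08:00 UTC + 12h45m = 20:45 Orarn Administrative Region standard time.
The standard-time date in Orarn Administrative Region, 28 September 2025, lies within the daylight-saving period (14 March – 13 October), so Orarn Administrative Region is on daylight time, UTC+13:45.
08:00 UTC + 13h45m = 21:45 Orarn Administrative Region.

21:45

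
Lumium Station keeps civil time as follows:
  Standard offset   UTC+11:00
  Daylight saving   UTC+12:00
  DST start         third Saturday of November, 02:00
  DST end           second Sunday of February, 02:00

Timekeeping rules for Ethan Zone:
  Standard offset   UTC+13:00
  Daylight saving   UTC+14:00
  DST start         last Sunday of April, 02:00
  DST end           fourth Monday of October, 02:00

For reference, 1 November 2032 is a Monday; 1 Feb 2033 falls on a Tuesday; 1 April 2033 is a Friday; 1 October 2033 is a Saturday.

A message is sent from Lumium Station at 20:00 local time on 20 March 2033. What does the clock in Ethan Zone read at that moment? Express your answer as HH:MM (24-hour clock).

1 November 2032 is a Monday, so the first Saturday is November 6 and the third is November 20.
1 February 2033 is a Tuesday, so the first Sunday is February 6 and the second is February 13.
20 March 2033 does not fall between 20 November 2032 and 13 February 2033, so daylight saving is not in effect and Lumium Station is at UTC+11:00.
20:00 Lumium Station − 11h = 09:00 UTC.
1 April 2033 is a Friday, so Sundays fall on 3, 10, 17, 24; the last is April 24.
1 October 2033 is a Saturday, so the first Monday is October 3 and the fourth is October 24.
At the standard offset (UTC+13:00), 09:00 UTC + 13h = 22:00 Ethan Zone standard time.
The standard-time date in Ethan Zone, 20 March 2033, does not fall between 24 April and 24 October, so daylight saving is not in effect and Ethan Zone is at UTC+13:00.
09:00 UTC + 13h = 22:00 Ethan Zone.

22:00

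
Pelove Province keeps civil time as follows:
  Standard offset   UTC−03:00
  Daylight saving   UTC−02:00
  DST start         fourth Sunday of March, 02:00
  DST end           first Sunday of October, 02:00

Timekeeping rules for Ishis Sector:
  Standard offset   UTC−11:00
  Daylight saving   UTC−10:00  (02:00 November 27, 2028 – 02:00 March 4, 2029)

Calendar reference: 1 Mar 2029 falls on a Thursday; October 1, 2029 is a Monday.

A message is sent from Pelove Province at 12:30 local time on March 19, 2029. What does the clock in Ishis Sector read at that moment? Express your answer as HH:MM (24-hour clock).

04:30

1 March 2029 is a Thursday, so the first Sunday is March 4 and the fourth is March 25.
1 October 2029 is a Monday, so the first Sunday is October 7.
Daylight saving runs 25 March – 7 October; March 19, 2029 is outside that window, so Pelove Province is on standard time at UTC−03:00.
12:30 Pelove Province + 3h = 15:30 UTC.
At the standard offset (UTC−11:00), 15:30 UTC − 11h = 04:30 Ishis Sector standard time.
The standard-time date in Ishis Sector, March 19, 2029, does not fall between 27 November 2028 and 4 March 2029, so daylight saving is not in effect and Ishis Sector is at UTC−11:00.
15:30 UTC − 11h = 04:30 Ishis Sector.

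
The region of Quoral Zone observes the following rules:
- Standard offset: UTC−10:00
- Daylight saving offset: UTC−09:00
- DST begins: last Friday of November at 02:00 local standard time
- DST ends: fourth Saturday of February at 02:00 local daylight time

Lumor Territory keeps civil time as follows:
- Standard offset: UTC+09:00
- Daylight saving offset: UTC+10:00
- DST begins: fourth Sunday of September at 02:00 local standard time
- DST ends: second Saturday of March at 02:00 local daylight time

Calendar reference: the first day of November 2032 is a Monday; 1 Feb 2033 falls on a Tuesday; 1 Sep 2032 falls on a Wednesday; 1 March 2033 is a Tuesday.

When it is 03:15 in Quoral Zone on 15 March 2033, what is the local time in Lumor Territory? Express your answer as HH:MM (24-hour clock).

22:15

1 November 2032 is a Monday, so Fridays fall on 5, 12, 19, 26; the last is November 26.
1 February 2033 is a Tuesday, so the first Saturday is February 5 and the fourth is February 26.
15 March 2033 does not fall between 26 November 2032 and 26 February 2033, so daylight saving is not in effect and Quoral Zone is at UTC−10:00.
03:15 Quoral Zone + 10h = 13:15 UTC.
1 September 2032 is a Wednesday, so the first Sunday is September 5 and the fourth is September 26.
1 March 2033 is a Tuesday, so the first Saturday is March 5 and the second is March 12.
At the standard offset (UTC+09:00), 13:15 UTC + 9h = 22:15 Lumor Territory standard time.
Daylight saving runs 26 September 2032 – 12 March 2033; the standard-time date in Lumor Territory, 15 March 2033, is outside that window, so Lumor Territory is on standard time at UTC+09:00.
13:15 UTC + 9h = 22:15 Lumor Territory.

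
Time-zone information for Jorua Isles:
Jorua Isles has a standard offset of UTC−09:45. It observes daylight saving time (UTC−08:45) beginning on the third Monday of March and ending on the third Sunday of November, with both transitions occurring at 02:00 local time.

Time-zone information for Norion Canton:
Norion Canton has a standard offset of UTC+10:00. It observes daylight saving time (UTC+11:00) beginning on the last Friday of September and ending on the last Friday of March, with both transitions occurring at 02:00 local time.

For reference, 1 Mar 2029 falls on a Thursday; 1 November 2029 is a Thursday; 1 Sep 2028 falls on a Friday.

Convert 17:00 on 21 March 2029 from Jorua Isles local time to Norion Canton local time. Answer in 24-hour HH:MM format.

1 March 2029 is a Thursday, so the first Monday is March 5 and the third is March 19.
1 November 2029 is a Thursday, so the first Sunday is November 4 and the third is November 18.
21 March 2029 lies within the daylight-saving period (19 March – 18 November), so Jorua Isles is on daylight time, UTC−08:45.
17:00 Jorua Isles + 8h45m = 01:45 UTC (rolling into the next day, 22 March 2029).
1 September 2028 is a Friday, so Fridays fall on 1, 8, 15, 22, 29; the last is September 29.
1 March 2029 is a Thursday, so Fridays fall on 2, 9, 16, 23, 30; the last is March 30.
At the standard offset (UTC+10:00), 01:45 UTC + 10h = 11:45 Norion Canton standard time.
The standard-time date in Norion Canton, 22 March 2029, lies within the daylight-saving period (29 September 2028 – 30 March 2029), so Norion Canton is on daylight time, UTC+11:00.
01:45 UTC + 11h = 12:45 Norion Canton.

12:45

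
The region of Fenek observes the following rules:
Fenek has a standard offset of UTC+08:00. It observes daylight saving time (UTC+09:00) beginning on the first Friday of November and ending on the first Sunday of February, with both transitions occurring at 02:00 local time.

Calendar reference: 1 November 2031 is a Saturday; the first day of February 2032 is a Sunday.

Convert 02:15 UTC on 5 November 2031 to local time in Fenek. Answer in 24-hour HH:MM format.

1 November 2031 is a Saturday, so the first Friday is November 7.
1 February 2032 is a Sunday, so the first Sunday is February 1.
At the standard offset (UTC+08:00), 02:15 UTC + 8h = 10:15 Fenek standard time.
The standard-time date in Fenek, 5 November 2031, is outside the daylight-saving period (7 November 2031 – 1 February 2032), so Fenek is on standard time, UTC+08:00.
02:15 UTC + 8h = 10:15 local.

10:15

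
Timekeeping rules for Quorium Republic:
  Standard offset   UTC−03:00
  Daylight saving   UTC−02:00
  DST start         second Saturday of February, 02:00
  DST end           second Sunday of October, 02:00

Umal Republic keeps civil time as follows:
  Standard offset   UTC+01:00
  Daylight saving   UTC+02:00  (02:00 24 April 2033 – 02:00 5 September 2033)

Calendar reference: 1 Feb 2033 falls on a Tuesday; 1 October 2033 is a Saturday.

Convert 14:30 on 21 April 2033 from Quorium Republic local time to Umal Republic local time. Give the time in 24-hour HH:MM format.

17:30

1 February 2033 is a Tuesday, so the first Saturday is February 5 and the second is February 12.
1 October 2033 is a Saturday, so the first Sunday is October 2 and the second is October 9.
21 April 2033 lies within the daylight-saving period (12 February – 9 October), so Quorium Republic is on daylight time, UTC−02:00.
14:30 Quorium Republic + 2h = 16:30 UTC.
At the standard offset (UTC+01:00), 16:30 UTC + 1h = 17:30 Umal Republic standard time.
Daylight saving runs 24 April – 5 September; the standard-time date in Umal Republic, 21 April 2033, is outside that window, so Umal Republic is on standard time at UTC+01:00.
16:30 UTC + 1h = 17:30 Umal Republic.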